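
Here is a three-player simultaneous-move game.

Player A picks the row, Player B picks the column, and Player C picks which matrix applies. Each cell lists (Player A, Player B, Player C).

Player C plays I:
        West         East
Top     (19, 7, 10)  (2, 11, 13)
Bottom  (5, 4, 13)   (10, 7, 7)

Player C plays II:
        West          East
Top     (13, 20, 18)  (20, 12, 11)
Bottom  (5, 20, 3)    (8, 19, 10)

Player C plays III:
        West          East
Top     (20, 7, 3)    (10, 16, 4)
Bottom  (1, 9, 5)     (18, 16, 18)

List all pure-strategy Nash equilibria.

The pure Nash equilibria are (Top, West, II); (Bottom, East, III).

(Top, West, I): Player B can switch to East (7 → 11). Not NE.
(Top, West, II): Player A gets 13, best alternative 5; Player B gets 20, best alternative 12; Player C gets 18, best alternative 10. No profitable deviation — NE.
(Top, West, III): Player B can switch to East (7 → 16). Not NE.
(Top, East, I): Player A can switch to Bottom (2 → 10). Not NE.
(Top, East, II): Player B can switch to West (12 → 20). Not NE.
(Top, East, III): Player A can switch to Bottom (10 → 18). Not NE.
(Bottom, West, I): Player A can switch to Top (5 → 19). Not NE.
(Bottom, West, II): Player A can switch to Top (5 → 13). Not NE.
(Bottom, West, III): Player A can switch to Top (1 → 20). Not NE.
(Bottom, East, I): Player C can switch to II (7 → 10). Not NE.
(Bottom, East, II): Player A can switch to Top (8 → 20). Not NE.
(Bottom, East, III): Player A gets 18, best alternative 10; Player B gets 16, best alternative 9; Player C gets 18, best alternative 10. No profitable deviation — NE.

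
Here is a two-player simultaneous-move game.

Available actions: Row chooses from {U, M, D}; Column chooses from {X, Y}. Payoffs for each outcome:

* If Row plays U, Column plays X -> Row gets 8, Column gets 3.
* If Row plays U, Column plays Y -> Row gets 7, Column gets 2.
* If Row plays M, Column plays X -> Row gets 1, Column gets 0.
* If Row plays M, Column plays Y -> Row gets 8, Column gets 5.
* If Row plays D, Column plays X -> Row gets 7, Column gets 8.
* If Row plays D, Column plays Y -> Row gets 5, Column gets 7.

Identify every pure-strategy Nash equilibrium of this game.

Pure-strategy Nash equilibria: (U, X); (M, Y)

For each player, find the best response to each opponent profile; mutual best responses are the pure NE.
Row against X: payoffs 8, 1, 7 → best response U.
Row against Y: payoffs 7, 8, 5 → best response M.
Column against U: payoffs 3, 2 → best response X.
Column against M: payoffs 0, 5 → best response Y.
Column against D: payoffs 8, 7 → best response X.
Mutual best responses: (U, X); (M, Y).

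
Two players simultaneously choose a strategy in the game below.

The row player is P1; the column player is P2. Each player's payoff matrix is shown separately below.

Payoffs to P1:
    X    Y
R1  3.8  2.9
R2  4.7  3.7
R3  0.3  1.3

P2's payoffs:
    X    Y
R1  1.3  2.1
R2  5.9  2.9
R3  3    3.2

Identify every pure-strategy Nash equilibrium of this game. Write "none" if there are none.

P1 against X: payoffs 3.8, 4.7, 0.3 → best response R2.
P1 against Y: payoffs 2.9, 3.7, 1.3 → best response R2.
P2 against R1: payoffs 1.3, 2.1 → best response Y.
P2 against R2: payoffs 5.9, 2.9 → best response X.
P2 against R3: payoffs 3, 3.2 → best response Y.
Mutual best responses: (R2, X).

(R2, X)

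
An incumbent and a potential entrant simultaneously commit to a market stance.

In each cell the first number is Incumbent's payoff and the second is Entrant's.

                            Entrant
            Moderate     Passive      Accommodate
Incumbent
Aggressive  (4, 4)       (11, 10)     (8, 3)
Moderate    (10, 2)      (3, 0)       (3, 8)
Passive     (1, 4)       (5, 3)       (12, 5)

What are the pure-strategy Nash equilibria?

(Aggressive, Moderate): Incumbent can switch to Moderate (4 → 10). Not NE.
(Aggressive, Passive): Incumbent gets 11, best alternative 5; Entrant gets 10, best alternative 4. No profitable deviation — NE.
(Aggressive, Accommodate): Incumbent can switch to Passive (8 → 12). Not NE.
(Moderate, Moderate): Entrant can switch to Accommodate (2 → 8). Not NE.
(Moderate, Passive): Incumbent can switch to Aggressive (3 → 11). Not NE.
(Moderate, Accommodate): Incumbent can switch to Aggressive (3 → 8). Not NE.
(Passive, Moderate): Incumbent can switch to Aggressive (1 → 4). Not NE.
(Passive, Passive): Incumbent can switch to Aggressive (5 → 11). Not NE.
(Passive, Accommodate): Incumbent gets 12, best alternative 8; Entrant gets 5, best alternative 4. No profitable deviation — NE.

The pure Nash equilibria are (Aggressive, Passive), (Passive, Accommodate).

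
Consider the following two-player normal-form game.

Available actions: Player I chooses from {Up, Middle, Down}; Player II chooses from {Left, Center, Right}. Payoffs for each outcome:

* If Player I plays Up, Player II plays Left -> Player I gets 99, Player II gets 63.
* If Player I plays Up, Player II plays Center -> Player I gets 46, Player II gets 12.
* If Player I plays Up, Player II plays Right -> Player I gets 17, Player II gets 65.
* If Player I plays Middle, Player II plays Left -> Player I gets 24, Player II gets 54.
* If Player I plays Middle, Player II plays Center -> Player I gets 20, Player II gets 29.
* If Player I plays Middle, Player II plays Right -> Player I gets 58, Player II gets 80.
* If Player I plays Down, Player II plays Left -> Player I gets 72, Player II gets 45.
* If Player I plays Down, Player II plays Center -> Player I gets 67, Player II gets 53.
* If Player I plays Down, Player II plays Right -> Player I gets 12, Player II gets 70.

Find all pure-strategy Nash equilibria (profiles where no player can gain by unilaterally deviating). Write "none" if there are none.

The unique pure-strategy Nash equilibrium is (Middle, Right).

(Up, Left): Player II can switch to Right (63 → 65). Not NE.
(Up, Center): Player I can switch to Down (46 → 67). Not NE.
(Up, Right): Player I can switch to Middle (17 → 58). Not NE.
(Middle, Left): Player I can switch to Up (24 → 99). Not NE.
(Middle, Center): Player I can switch to Up (20 → 46). Not NE.
(Middle, Right): Player I gets 58, best alternative 17; Player II gets 80, best alternative 54. No profitable deviation — NE.
(Down, Left): Player I can switch to Up (72 → 99). Not NE.
(The remaining 2 profiles each have a profitable deviation by the same check.)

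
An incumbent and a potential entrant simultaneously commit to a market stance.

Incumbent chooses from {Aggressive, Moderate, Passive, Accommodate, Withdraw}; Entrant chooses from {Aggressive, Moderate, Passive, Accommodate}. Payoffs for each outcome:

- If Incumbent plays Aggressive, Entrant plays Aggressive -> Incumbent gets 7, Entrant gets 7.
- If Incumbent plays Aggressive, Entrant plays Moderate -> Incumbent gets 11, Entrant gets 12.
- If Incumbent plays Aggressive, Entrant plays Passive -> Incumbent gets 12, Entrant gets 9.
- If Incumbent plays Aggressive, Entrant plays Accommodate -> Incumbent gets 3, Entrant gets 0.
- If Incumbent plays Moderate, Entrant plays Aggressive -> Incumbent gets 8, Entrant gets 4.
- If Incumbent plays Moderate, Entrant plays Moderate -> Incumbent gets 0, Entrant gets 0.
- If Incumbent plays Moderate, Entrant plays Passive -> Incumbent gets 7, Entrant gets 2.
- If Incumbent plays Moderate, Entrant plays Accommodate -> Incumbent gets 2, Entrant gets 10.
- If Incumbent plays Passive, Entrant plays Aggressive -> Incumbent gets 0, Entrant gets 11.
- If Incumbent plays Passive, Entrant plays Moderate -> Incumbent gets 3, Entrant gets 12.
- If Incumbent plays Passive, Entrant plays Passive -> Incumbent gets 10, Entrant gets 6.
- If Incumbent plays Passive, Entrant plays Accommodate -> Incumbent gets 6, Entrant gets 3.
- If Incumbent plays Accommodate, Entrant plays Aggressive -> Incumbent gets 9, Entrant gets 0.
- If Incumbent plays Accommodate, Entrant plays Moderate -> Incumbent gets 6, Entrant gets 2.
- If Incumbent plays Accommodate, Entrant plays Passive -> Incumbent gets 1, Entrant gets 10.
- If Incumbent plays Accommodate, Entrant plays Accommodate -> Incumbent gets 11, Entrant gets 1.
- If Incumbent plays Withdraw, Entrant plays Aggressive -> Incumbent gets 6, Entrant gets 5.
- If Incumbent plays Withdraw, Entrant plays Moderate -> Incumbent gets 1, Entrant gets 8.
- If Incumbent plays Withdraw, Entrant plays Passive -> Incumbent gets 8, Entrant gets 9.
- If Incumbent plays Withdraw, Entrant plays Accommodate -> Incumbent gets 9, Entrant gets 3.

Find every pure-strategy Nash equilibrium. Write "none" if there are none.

Incumbent against Aggressive: payoffs 7, 8, 0, 9, 6 → best response Accommodate.
Incumbent against Moderate: payoffs 11, 0, 3, 6, 1 → best response Aggressive.
Incumbent against Passive: payoffs 12, 7, 10, 1, 8 → best response Aggressive.
Incumbent against Accommodate: payoffs 3, 2, 6, 11, 9 → best response Accommodate.
Entrant against Aggressive: payoffs 7, 12, 9, 0 → best response Moderate.
Entrant against Moderate: payoffs 4, 0, 2, 10 → best response Accommodate.
Entrant against Passive: payoffs 11, 12, 6, 3 → best response Moderate.
Entrant against Accommodate: payoffs 0, 2, 10, 1 → best response Passive.
Entrant against Withdraw: payoffs 5, 8, 9, 3 → best response Passive.
Mutual best responses: (Aggressive, Moderate).

The unique pure-strategy Nash equilibrium is (Aggressive, Moderate).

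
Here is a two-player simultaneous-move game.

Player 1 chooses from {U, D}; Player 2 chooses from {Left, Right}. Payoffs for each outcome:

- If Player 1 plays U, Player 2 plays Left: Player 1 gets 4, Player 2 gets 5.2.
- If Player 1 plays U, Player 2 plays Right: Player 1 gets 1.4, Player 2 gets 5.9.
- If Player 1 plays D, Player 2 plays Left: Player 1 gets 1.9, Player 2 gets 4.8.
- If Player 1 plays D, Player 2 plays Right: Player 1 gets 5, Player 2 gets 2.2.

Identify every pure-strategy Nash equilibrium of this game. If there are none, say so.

(U, Left): Player 2 can switch to Right (5.2 → 5.9). Not NE.
(U, Right): Player 1 can switch to D (1.4 → 5). Not NE.
(D, Left): Player 1 can switch to U (1.9 → 4). Not NE.
(D, Right): Player 2 can switch to Left (2.2 → 4.8). Not NE.

No pure-strategy Nash equilibrium.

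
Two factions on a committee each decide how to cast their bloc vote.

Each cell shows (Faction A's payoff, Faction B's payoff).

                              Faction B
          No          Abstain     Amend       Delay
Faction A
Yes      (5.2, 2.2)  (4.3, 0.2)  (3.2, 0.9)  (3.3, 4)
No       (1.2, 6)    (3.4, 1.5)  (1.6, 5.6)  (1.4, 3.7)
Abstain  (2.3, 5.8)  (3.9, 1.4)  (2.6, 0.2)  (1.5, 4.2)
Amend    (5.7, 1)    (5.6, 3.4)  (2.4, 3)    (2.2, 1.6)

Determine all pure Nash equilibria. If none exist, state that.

Faction A against No: payoffs 5.2, 1.2, 2.3, 5.7 → best response Amend.
Faction A against Abstain: payoffs 4.3, 3.4, 3.9, 5.6 → best response Amend.
Faction A against Amend: payoffs 3.2, 1.6, 2.6, 2.4 → best response Yes.
Faction A against Delay: payoffs 3.3, 1.4, 1.5, 2.2 → best response Yes.
Faction B against Yes: payoffs 2.2, 0.2, 0.9, 4 → best response Delay.
Faction B against No: payoffs 6, 1.5, 5.6, 3.7 → best response No.
Faction B against Abstain: payoffs 5.8, 1.4, 0.2, 4.2 → best response No.
Faction B against Amend: payoffs 1, 3.4, 3, 1.6 → best response Abstain.
Mutual best responses: (Yes, Delay); (Amend, Abstain).

Pure-strategy Nash equilibria: (Yes, Delay) and (Amend, Abstain)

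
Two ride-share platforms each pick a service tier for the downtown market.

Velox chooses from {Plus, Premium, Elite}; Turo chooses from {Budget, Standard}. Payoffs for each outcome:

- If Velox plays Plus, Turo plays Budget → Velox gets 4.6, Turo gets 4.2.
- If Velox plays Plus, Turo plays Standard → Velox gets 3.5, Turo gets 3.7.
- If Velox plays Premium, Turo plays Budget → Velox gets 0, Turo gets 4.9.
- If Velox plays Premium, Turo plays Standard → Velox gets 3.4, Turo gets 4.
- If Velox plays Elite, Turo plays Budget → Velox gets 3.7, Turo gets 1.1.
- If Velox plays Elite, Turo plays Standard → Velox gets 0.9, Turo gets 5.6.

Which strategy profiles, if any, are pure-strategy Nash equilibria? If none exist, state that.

Velox against Budget: payoffs 4.6, 0, 3.7 → best response Plus.
Velox against Standard: payoffs 3.5, 3.4, 0.9 → best response Plus.
Turo against Plus: payoffs 4.2, 3.7 → best response Budget.
Turo against Premium: payoffs 4.9, 4 → best response Budget.
Turo against Elite: payoffs 1.1, 5.6 → best response Standard.
Mutual best responses: (Plus, Budget).

Pure NE: (Plus, Budget)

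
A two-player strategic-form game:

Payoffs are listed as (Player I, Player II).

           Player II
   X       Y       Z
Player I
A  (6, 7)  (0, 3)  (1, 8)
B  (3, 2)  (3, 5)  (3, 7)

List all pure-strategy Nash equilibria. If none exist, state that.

The unique pure-strategy Nash equilibrium is (B, Z).

Mark each player's best response to every combination of opponents' strategies; a profile where every player is best-responding is a pure Nash equilibrium.
Player I against X: payoffs 6, 3 → best response A.
Player I against Y: payoffs 0, 3 → best response B.
Player I against Z: payoffs 1, 3 → best response B.
Player II against A: payoffs 7, 3, 8 → best response Z.
Player II against B: payoffs 2, 5, 7 → best response Z.
Mutual best responses: (B, Z).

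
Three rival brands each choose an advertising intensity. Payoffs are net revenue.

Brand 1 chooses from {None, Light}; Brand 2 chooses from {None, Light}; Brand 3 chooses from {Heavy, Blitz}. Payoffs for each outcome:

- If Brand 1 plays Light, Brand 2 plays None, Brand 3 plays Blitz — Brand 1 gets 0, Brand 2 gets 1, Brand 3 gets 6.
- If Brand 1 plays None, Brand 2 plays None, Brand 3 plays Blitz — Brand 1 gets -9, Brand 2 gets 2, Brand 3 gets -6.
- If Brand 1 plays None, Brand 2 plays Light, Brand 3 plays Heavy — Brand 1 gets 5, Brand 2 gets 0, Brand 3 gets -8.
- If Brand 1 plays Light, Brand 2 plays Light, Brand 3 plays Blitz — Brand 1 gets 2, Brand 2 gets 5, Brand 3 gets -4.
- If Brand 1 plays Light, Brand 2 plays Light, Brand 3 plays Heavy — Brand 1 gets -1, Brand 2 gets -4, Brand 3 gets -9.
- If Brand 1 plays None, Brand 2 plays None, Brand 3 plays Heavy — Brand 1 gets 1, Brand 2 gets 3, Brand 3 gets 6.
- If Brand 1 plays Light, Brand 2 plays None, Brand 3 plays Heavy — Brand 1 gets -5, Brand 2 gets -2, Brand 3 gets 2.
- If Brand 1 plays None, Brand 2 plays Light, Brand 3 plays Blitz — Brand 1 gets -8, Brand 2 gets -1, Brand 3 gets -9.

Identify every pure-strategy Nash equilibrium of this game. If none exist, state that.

(None, None, Heavy): Brand 1 gets 1, best alternative -5; Brand 2 gets 3, best alternative 0; Brand 3 gets 6, best alternative -6. No profitable deviation — NE.
(None, None, Blitz): Brand 1 can switch to Light (-9 → 0). Not NE.
(None, Light, Heavy): Brand 2 can switch to None (0 → 3). Not NE.
(None, Light, Blitz): Brand 1 can switch to Light (-8 → 2). Not NE.
(Light, None, Heavy): Brand 1 can switch to None (-5 → 1). Not NE.
(Light, None, Blitz): Brand 2 can switch to Light (1 → 5). Not NE.
(Light, Light, Heavy): Brand 1 can switch to None (-1 → 5). Not NE.
(Light, Light, Blitz): Brand 1 gets 2, best alternative -8; Brand 2 gets 5, best alternative 1; Brand 3 gets -4, best alternative -9. No profitable deviation — NE.

The pure Nash equilibria are (None, None, Heavy), (Light, Light, Blitz).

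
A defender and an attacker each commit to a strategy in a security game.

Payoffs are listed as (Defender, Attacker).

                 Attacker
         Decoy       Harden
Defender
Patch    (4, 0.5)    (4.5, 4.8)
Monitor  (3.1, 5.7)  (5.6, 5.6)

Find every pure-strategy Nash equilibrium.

Defender against Decoy: payoffs 4, 3.1 → best response Patch.
Defender against Harden: payoffs 4.5, 5.6 → best response Monitor.
Attacker against Patch: payoffs 0.5, 4.8 → best response Harden.
Attacker against Monitor: payoffs 5.7, 5.6 → best response Decoy.
No profile is a mutual best response for all players.

This game has no pure Nash equilibrium.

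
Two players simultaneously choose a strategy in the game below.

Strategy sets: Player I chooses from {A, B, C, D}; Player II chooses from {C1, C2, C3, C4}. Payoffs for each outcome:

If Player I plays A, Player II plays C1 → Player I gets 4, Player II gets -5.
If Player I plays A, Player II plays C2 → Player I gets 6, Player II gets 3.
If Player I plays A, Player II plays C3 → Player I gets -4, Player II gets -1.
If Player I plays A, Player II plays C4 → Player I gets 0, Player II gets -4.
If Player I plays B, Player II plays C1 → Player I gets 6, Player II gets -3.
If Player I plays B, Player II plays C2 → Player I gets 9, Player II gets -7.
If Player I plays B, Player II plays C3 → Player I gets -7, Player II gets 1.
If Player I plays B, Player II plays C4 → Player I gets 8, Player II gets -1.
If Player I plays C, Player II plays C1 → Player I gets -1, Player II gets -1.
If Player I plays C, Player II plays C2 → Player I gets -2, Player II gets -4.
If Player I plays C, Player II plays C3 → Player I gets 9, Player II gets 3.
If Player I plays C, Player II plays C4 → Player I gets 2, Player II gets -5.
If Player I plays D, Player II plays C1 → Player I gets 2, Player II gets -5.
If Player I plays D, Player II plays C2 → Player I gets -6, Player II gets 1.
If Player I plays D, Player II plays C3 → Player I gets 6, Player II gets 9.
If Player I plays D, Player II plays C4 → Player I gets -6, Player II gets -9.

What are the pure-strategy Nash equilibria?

The unique pure-strategy Nash equilibrium is (C, C3).

(A, C1): Player I can switch to B (4 → 6). Not NE.
(A, C2): Player I can switch to B (6 → 9). Not NE.
(A, C3): Player I can switch to C (-4 → 9). Not NE.
(A, C4): Player I can switch to B (0 → 8). Not NE.
(B, C1): Player II can switch to C3 (-3 → 1). Not NE.
(B, C2): Player II can switch to C1 (-7 → -3). Not NE.
(B, C3): Player I can switch to A (-7 → -4). Not NE.
(B, C4): Player II can switch to C3 (-1 → 1). Not NE.
(C, C3): Player I gets 9, best alternative 6; Player II gets 3, best alternative -1. No profitable deviation — NE.
(The remaining 7 profiles each have a profitable deviation by the same check.)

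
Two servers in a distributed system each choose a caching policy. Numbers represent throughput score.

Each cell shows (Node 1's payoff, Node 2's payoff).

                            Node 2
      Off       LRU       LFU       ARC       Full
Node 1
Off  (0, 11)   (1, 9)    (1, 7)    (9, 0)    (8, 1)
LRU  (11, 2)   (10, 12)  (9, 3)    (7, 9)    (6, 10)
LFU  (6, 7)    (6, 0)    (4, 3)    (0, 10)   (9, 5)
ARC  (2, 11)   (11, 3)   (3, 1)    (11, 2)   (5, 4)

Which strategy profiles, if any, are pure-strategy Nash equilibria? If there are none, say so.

none

(Off, Off): Node 1 can switch to LRU (0 → 11). Not NE.
(Off, LRU): Node 1 can switch to LRU (1 → 10). Not NE.
(Off, LFU): Node 1 can switch to LRU (1 → 9). Not NE.
(Off, ARC): Node 1 can switch to ARC (9 → 11). Not NE.
(Off, Full): Node 1 can switch to LFU (8 → 9). Not NE.
(LRU, Off): Node 2 can switch to LRU (2 → 12). Not NE.
(The remaining 14 profiles each have a profitable deviation by the same check.)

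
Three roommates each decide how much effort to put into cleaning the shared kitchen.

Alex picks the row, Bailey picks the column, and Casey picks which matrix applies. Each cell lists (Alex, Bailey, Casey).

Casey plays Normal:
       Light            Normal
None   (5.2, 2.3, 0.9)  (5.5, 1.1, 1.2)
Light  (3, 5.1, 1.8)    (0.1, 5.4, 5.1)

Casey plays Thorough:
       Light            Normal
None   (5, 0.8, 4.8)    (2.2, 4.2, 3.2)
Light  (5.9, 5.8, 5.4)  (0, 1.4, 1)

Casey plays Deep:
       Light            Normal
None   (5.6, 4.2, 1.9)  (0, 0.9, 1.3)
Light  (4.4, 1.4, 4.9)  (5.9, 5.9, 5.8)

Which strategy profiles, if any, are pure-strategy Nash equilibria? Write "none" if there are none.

(None, Light, Normal): Casey can switch to Thorough (0.9 → 4.8). Not NE.
(None, Light, Thorough): Alex can switch to Light (5 → 5.9). Not NE.
(None, Light, Deep): Casey can switch to Thorough (1.9 → 4.8). Not NE.
(None, Normal, Normal): Bailey can switch to Light (1.1 → 2.3). Not NE.
(None, Normal, Thorough): Alex gets 2.2, best alternative 0; Bailey gets 4.2, best alternative 0.8; Casey gets 3.2, best alternative 1.3. No profitable deviation — NE.
(None, Normal, Deep): Alex can switch to Light (0 → 5.9). Not NE.
(Light, Light, Normal): Alex can switch to None (3 → 5.2). Not NE.
(Light, Light, Thorough): Alex gets 5.9, best alternative 5; Bailey gets 5.8, best alternative 1.4; Casey gets 5.4, best alternative 4.9. No profitable deviation — NE.
(Light, Light, Deep): Alex can switch to None (4.4 → 5.6). Not NE.
(Light, Normal, Normal): Alex can switch to None (0.1 → 5.5). Not NE.
(Light, Normal, Thorough): Alex can switch to None (0 → 2.2). Not NE.
(Light, Normal, Deep): Alex gets 5.9, best alternative 0; Bailey gets 5.9, best alternative 1.4; Casey gets 5.8, best alternative 5.1. No profitable deviation — NE.

The pure Nash equilibria are (None, Normal, Thorough) and (Light, Light, Thorough) and (Light, Normal, Deep).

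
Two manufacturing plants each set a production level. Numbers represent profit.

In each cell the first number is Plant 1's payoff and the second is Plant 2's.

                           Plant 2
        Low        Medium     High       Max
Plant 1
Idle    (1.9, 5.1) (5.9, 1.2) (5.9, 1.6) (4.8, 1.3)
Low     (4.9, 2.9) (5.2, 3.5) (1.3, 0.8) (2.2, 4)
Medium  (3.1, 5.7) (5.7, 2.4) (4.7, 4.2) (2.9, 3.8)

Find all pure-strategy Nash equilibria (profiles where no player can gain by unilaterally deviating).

none

(Idle, Low): Plant 1 can switch to Low (1.9 → 4.9). Not NE.
(Idle, Medium): Plant 2 can switch to Low (1.2 → 5.1). Not NE.
(Idle, High): Plant 2 can switch to Low (1.6 → 5.1). Not NE.
(Idle, Max): Plant 2 can switch to Low (1.3 → 5.1). Not NE.
(Low, Low): Plant 2 can switch to Medium (2.9 → 3.5). Not NE.
(Low, Medium): Plant 1 can switch to Idle (5.2 → 5.9). Not NE.
(Low, High): Plant 1 can switch to Idle (1.3 → 5.9). Not NE.
(Low, Max): Plant 1 can switch to Idle (2.2 → 4.8). Not NE.
(The remaining 4 profiles each have a profitable deviation by the same check.)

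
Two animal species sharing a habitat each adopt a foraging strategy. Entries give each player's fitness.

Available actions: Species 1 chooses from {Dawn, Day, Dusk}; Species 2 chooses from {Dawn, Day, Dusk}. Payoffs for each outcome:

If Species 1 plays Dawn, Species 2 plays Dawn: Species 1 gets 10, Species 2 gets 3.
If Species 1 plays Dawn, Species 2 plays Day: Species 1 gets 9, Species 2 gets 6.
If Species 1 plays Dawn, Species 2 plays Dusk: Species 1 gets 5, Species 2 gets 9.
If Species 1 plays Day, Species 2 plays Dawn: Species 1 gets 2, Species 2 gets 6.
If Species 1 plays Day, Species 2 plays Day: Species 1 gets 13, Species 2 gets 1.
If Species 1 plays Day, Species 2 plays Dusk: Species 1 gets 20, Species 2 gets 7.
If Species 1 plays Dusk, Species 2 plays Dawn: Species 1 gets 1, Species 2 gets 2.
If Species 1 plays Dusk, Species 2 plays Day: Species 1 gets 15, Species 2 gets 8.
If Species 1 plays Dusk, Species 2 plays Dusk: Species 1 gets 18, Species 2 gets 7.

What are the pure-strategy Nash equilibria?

The pure Nash equilibria are (Day, Dusk), (Dusk, Day).

Species 1 against Dawn: payoffs 10, 2, 1 → best response Dawn.
Species 1 against Day: payoffs 9, 13, 15 → best response Dusk.
Species 1 against Dusk: payoffs 5, 20, 18 → best response Day.
Species 2 against Dawn: payoffs 3, 6, 9 → best response Dusk.
Species 2 against Day: payoffs 6, 1, 7 → best response Dusk.
Species 2 against Dusk: payoffs 2, 8, 7 → best response Day.
Mutual best responses: (Day, Dusk); (Dusk, Day).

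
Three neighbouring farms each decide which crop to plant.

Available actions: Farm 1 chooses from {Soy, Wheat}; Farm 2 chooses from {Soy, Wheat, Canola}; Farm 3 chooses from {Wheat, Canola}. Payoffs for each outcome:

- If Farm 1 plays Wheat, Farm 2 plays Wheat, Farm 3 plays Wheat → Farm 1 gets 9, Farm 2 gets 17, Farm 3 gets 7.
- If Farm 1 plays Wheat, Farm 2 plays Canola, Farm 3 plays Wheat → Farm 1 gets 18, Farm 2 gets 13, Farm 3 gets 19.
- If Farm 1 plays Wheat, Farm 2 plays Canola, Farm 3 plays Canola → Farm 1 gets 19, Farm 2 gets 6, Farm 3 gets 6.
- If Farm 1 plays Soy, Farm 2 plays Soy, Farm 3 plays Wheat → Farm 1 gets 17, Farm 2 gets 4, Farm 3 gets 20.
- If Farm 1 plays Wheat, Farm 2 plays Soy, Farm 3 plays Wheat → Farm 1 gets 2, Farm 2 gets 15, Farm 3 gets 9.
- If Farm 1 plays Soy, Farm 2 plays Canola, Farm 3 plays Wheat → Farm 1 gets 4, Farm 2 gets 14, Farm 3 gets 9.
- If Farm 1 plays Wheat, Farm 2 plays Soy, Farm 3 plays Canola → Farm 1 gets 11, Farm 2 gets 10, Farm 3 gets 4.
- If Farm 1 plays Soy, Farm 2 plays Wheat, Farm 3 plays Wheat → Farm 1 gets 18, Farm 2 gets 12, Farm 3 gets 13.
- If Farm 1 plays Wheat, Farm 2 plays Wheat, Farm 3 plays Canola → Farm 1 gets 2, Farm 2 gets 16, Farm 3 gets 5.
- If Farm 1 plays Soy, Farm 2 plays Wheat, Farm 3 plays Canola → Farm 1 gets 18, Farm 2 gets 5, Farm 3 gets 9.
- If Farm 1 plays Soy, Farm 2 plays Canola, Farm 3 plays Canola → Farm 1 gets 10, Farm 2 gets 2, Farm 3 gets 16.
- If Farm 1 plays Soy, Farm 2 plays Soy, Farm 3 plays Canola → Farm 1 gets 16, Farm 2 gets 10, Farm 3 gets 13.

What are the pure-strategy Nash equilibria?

Farm 1 against (Soy, Wheat): payoffs 17, 2 → best response Soy.
Farm 1 against (Soy, Canola): payoffs 16, 11 → best response Soy.
Farm 1 against (Wheat, Wheat): payoffs 18, 9 → best response Soy.
Farm 1 against (Wheat, Canola): payoffs 18, 2 → best response Soy.
Farm 1 against (Canola, Wheat): payoffs 4, 18 → best response Wheat.
Farm 1 against (Canola, Canola): payoffs 10, 19 → best response Wheat.
Farm 2 against (Soy, Wheat): payoffs 4, 12, 14 → best response Canola.
Farm 2 against (Soy, Canola): payoffs 10, 5, 2 → best response Soy.
Farm 2 against (Wheat, Wheat): payoffs 15, 17, 13 → best response Wheat.
Farm 2 against (Wheat, Canola): payoffs 10, 16, 6 → best response Wheat.
Farm 3 against (Soy, Soy): payoffs 20, 13 → best response Wheat.
Farm 3 against (Soy, Wheat): payoffs 13, 9 → best response Wheat.
Farm 3 against (Soy, Canola): payoffs 9, 16 → best response Canola.
Farm 3 against (Wheat, Soy): payoffs 9, 4 → best response Wheat.
Farm 3 against (Wheat, Wheat): payoffs 7, 5 → best response Wheat.
Farm 3 against (Wheat, Canola): payoffs 19, 6 → best response Wheat.
No profile is a mutual best response for all players.

No pure-strategy Nash equilibrium.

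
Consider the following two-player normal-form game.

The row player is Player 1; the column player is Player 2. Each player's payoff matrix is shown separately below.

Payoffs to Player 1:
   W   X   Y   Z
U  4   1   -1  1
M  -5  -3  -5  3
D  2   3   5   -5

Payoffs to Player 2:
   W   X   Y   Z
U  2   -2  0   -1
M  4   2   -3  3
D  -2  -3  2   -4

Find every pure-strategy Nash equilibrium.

For each strategy profile, look for a profitable unilateral deviation.
(U, W): Player 1 gets 4, best alternative 2; Player 2 gets 2, best alternative 0. No profitable deviation — NE.
(U, X): Player 1 can switch to D (1 → 3). Not NE.
(U, Y): Player 1 can switch to D (-1 → 5). Not NE.
(U, Z): Player 1 can switch to M (1 → 3). Not NE.
(M, W): Player 1 can switch to U (-5 → 4). Not NE.
(M, X): Player 1 can switch to U (-3 → 1). Not NE.
(M, Y): Player 1 can switch to U (-5 → -1). Not NE.
(M, Z): Player 2 can switch to W (3 → 4). Not NE.
(D, W): Player 1 can switch to U (2 → 4). Not NE.
(D, Y): Player 1 gets 5, best alternative -1; Player 2 gets 2, best alternative -2. No profitable deviation — NE.
(The remaining 2 profiles each have a profitable deviation by the same check.)

Pure-strategy Nash equilibria: (U, W), (D, Y)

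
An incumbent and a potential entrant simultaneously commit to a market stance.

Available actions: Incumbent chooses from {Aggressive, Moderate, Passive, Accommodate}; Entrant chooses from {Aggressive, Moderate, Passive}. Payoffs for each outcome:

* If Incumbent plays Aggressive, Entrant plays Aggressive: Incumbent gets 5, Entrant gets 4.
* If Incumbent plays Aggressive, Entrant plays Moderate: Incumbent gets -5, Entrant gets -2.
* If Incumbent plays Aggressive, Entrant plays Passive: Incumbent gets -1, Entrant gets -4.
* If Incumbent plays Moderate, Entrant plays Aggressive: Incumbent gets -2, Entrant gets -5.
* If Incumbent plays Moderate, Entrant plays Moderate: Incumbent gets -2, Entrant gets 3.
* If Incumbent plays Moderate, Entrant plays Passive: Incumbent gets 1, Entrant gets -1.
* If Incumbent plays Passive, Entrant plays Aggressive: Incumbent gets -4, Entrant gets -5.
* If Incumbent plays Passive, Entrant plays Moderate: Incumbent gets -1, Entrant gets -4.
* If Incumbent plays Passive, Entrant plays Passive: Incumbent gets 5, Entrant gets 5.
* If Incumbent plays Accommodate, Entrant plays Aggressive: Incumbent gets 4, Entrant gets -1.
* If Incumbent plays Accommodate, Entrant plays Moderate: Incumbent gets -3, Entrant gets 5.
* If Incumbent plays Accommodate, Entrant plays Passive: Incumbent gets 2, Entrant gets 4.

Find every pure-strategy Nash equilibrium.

Incumbent against Aggressive: payoffs 5, -2, -4, 4 → best response Aggressive.
Incumbent against Moderate: payoffs -5, -2, -1, -3 → best response Passive.
Incumbent against Passive: payoffs -1, 1, 5, 2 → best response Passive.
Entrant against Aggressive: payoffs 4, -2, -4 → best response Aggressive.
Entrant against Moderate: payoffs -5, 3, -1 → best response Moderate.
Entrant against Passive: payoffs -5, -4, 5 → best response Passive.
Entrant against Accommodate: payoffs -1, 5, 4 → best response Moderate.
Mutual best responses: (Aggressive, Aggressive); (Passive, Passive).

The pure Nash equilibria are (Aggressive, Aggressive), (Passive, Passive).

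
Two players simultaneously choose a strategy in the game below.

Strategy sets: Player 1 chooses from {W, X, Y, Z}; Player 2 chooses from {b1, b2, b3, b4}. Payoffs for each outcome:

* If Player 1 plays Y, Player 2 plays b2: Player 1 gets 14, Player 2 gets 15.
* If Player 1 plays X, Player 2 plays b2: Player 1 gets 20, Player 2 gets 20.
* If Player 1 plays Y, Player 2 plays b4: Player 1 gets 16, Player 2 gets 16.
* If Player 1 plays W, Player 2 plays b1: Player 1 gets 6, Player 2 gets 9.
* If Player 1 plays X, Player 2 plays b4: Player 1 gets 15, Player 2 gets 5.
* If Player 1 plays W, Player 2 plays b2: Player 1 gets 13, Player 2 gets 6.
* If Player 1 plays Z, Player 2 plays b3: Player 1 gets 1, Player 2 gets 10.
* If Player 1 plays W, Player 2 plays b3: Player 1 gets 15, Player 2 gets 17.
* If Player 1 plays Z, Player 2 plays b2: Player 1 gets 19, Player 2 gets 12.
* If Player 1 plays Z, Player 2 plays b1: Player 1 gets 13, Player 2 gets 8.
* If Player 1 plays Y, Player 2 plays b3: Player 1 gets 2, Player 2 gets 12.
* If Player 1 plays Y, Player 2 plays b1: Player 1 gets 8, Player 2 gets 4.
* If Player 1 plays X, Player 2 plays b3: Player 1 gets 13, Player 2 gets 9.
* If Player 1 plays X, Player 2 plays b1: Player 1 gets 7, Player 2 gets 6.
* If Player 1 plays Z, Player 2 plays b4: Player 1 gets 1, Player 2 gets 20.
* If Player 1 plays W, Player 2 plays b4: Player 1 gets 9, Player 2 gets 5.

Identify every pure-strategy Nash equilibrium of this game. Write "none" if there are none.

The pure Nash equilibria are (W, b3) and (X, b2) and (Y, b4).

For each player, find the best response to each opponent profile; mutual best responses are the pure NE.
Player 1 against b1: payoffs 6, 7, 8, 13 → best response Z.
Player 1 against b2: payoffs 13, 20, 14, 19 → best response X.
Player 1 against b3: payoffs 15, 13, 2, 1 → best response W.
Player 1 against b4: payoffs 9, 15, 16, 1 → best response Y.
Player 2 against W: payoffs 9, 6, 17, 5 → best response b3.
Player 2 against X: payoffs 6, 20, 9, 5 → best response b2.
Player 2 against Y: payoffs 4, 15, 12, 16 → best response b4.
Player 2 against Z: payoffs 8, 12, 10, 20 → best response b4.
Mutual best responses: (W, b3); (X, b2); (Y, b4).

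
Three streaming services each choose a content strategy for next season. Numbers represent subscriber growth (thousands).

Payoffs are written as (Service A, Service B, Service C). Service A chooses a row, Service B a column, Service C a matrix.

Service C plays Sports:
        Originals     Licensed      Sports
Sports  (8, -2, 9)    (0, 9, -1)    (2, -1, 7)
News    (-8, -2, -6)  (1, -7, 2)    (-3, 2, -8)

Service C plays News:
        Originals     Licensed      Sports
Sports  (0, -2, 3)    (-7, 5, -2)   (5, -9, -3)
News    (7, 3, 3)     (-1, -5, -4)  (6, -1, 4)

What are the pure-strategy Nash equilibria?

Service A against (Originals, Sports): payoffs 8, -8 → best response Sports.
Service A against (Originals, News): payoffs 0, 7 → best response News.
Service A against (Licensed, Sports): payoffs 0, 1 → best response News.
Service A against (Licensed, News): payoffs -7, -1 → best response News.
Service A against (Sports, Sports): payoffs 2, -3 → best response Sports.
Service A against (Sports, News): payoffs 5, 6 → best response News.
Service B against (Sports, Sports): payoffs -2, 9, -1 → best response Licensed.
Service B against (Sports, News): payoffs -2, 5, -9 → best response Licensed.
Service B against (News, Sports): payoffs -2, -7, 2 → best response Sports.
Service B against (News, News): payoffs 3, -5, -1 → best response Originals.
Service C against (Sports, Originals): payoffs 9, 3 → best response Sports.
Service C against (Sports, Licensed): payoffs -1, -2 → best response Sports.
Service C against (Sports, Sports): payoffs 7, -3 → best response Sports.
Service C against (News, Originals): payoffs -6, 3 → best response News.
Service C against (News, Licensed): payoffs 2, -4 → best response Sports.
Service C against (News, Sports): payoffs -8, 4 → best response News.
Mutual best responses: (News, Originals, News).

The unique pure-strategy Nash equilibrium is (News, Originals, News).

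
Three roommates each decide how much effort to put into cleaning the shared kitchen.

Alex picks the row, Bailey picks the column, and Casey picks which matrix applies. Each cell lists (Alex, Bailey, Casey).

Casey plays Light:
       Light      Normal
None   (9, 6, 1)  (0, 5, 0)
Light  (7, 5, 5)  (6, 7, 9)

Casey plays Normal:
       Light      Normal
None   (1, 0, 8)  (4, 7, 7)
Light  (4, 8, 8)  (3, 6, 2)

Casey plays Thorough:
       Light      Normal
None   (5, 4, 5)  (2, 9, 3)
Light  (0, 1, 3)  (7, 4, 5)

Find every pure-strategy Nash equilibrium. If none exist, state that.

Pure-strategy Nash equilibria: (None, Normal, Normal); (Light, Light, Normal); (Light, Normal, Light)

Alex against (Light, Light): payoffs 9, 7 → best response None.
Alex against (Light, Normal): payoffs 1, 4 → best response Light.
Alex against (Light, Thorough): payoffs 5, 0 → best response None.
Alex against (Normal, Light): payoffs 0, 6 → best response Light.
Alex against (Normal, Normal): payoffs 4, 3 → best response None.
Alex against (Normal, Thorough): payoffs 2, 7 → best response Light.
Bailey against (None, Light): payoffs 6, 5 → best response Light.
Bailey against (None, Normal): payoffs 0, 7 → best response Normal.
Bailey against (None, Thorough): payoffs 4, 9 → best response Normal.
Bailey against (Light, Light): payoffs 5, 7 → best response Normal.
Bailey against (Light, Normal): payoffs 8, 6 → best response Light.
Bailey against (Light, Thorough): payoffs 1, 4 → best response Normal.
Casey against (None, Light): payoffs 1, 8, 5 → best response Normal.
Casey against (None, Normal): payoffs 0, 7, 3 → best response Normal.
Casey against (Light, Light): payoffs 5, 8, 3 → best response Normal.
Casey against (Light, Normal): payoffs 9, 2, 5 → best response Light.
Mutual best responses: (None, Normal, Normal); (Light, Light, Normal); (Light, Normal, Light).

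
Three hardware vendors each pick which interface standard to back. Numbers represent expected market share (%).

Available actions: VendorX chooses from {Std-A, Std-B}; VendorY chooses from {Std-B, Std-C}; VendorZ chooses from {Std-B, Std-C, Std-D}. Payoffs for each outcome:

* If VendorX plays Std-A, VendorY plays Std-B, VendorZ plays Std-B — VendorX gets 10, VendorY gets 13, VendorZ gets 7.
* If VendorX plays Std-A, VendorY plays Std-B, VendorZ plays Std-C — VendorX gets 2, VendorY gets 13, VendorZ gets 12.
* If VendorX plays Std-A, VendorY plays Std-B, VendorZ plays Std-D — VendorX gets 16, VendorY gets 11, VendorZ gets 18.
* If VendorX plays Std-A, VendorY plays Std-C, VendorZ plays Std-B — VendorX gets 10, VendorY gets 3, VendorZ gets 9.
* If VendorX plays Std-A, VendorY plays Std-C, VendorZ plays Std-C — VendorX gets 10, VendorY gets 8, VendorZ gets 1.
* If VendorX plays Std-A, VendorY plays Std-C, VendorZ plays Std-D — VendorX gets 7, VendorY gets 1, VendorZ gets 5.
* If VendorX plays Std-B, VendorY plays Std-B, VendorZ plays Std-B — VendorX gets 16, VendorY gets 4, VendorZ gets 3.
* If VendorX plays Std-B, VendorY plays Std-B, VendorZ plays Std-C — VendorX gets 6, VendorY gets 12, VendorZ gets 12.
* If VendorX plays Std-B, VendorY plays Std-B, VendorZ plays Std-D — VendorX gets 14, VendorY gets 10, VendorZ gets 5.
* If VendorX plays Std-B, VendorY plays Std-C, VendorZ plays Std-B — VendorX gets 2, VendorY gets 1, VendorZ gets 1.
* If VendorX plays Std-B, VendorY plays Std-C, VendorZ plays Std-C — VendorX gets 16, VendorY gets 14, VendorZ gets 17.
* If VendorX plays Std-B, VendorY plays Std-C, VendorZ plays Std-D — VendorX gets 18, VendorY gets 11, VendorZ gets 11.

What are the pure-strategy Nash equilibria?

For each player, find the best response to each opponent profile; mutual best responses are the pure NE.
VendorX against (Std-B, Std-B): payoffs 10, 16 → best response Std-B.
VendorX against (Std-B, Std-C): payoffs 2, 6 → best response Std-B.
VendorX against (Std-B, Std-D): payoffs 16, 14 → best response Std-A.
VendorX against (Std-C, Std-B): payoffs 10, 2 → best response Std-A.
VendorX against (Std-C, Std-C): payoffs 10, 16 → best response Std-B.
VendorX against (Std-C, Std-D): payoffs 7, 18 → best response Std-B.
VendorY against (Std-A, Std-B): payoffs 13, 3 → best response Std-B.
VendorY against (Std-A, Std-C): payoffs 13, 8 → best response Std-B.
VendorY against (Std-A, Std-D): payoffs 11, 1 → best response Std-B.
VendorY against (Std-B, Std-B): payoffs 4, 1 → best response Std-B.
VendorY against (Std-B, Std-C): payoffs 12, 14 → best response Std-C.
VendorY against (Std-B, Std-D): payoffs 10, 11 → best response Std-C.
VendorZ against (Std-A, Std-B): payoffs 7, 12, 18 → best response Std-D.
VendorZ against (Std-A, Std-C): payoffs 9, 1, 5 → best response Std-B.
VendorZ against (Std-B, Std-B): payoffs 3, 12, 5 → best response Std-C.
VendorZ against (Std-B, Std-C): payoffs 1, 17, 11 → best response Std-C.
Mutual best responses: (Std-A, Std-B, Std-D); (Std-B, Std-C, Std-C).

(Std-A, Std-B, Std-D), (Std-B, Std-C, Std-C)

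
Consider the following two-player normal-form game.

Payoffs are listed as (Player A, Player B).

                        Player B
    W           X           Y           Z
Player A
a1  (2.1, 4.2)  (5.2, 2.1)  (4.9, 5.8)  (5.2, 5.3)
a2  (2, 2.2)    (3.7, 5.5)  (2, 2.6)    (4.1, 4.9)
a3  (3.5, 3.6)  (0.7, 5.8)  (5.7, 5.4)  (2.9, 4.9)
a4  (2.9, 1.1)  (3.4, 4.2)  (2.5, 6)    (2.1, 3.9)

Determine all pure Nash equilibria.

(a1, W): Player A can switch to a3 (2.1 → 3.5). Not NE.
(a1, X): Player B can switch to W (2.1 → 4.2). Not NE.
(a1, Y): Player A can switch to a3 (4.9 → 5.7). Not NE.
(a1, Z): Player B can switch to Y (5.3 → 5.8). Not NE.
(a2, W): Player A can switch to a1 (2 → 2.1). Not NE.
(a2, X): Player A can switch to a1 (3.7 → 5.2). Not NE.
(a2, Y): Player A can switch to a1 (2 → 4.9). Not NE.
(a2, Z): Player A can switch to a1 (4.1 → 5.2). Not NE.
(a3, W): Player B can switch to X (3.6 → 5.8). Not NE.
(a3, X): Player A can switch to a1 (0.7 → 5.2). Not NE.
(The remaining 6 profiles each have a profitable deviation by the same check.)

No pure-strategy Nash equilibrium.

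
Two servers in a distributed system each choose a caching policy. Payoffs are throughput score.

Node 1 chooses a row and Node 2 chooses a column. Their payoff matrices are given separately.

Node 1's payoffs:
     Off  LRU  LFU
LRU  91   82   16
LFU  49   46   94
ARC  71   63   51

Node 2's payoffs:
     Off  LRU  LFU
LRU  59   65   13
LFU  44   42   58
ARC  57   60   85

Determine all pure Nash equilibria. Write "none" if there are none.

Check each profile: it is a Nash equilibrium iff no player can strictly gain by switching unilaterally.
(LRU, Off): Node 2 can switch to LRU (59 → 65). Not NE.
(LRU, LRU): Node 1 gets 82, best alternative 63; Node 2 gets 65, best alternative 59. No profitable deviation — NE.
(LRU, LFU): Node 1 can switch to LFU (16 → 94). Not NE.
(LFU, Off): Node 1 can switch to LRU (49 → 91). Not NE.
(LFU, LRU): Node 1 can switch to LRU (46 → 82). Not NE.
(LFU, LFU): Node 1 gets 94, best alternative 51; Node 2 gets 58, best alternative 44. No profitable deviation — NE.
(ARC, Off): Node 1 can switch to LRU (71 → 91). Not NE.
(ARC, LRU): Node 1 can switch to LRU (63 → 82). Not NE.
(ARC, LFU): Node 1 can switch to LFU (51 → 94). Not NE.

Pure-strategy Nash equilibria: (LRU, LRU); (LFU, LFU)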